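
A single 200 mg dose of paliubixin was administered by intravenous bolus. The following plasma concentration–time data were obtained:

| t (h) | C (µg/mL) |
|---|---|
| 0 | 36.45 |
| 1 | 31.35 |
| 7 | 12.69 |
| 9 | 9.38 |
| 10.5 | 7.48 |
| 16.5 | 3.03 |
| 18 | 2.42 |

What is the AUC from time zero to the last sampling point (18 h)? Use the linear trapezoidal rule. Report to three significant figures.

AUC = 236 µg/mL·h

Trapezoidal AUC_0→18:
  [0→1]: (36.45+31.35)/2 × 1 = 33.9
  [1→7]: (31.35+12.69)/2 × 6 = 132.12
  [7→9]: (12.69+9.38)/2 × 2 = 22.07
  [9→10.5]: (9.38+7.48)/2 × 1.5 = 12.645
  [10.5→16.5]: (7.48+3.03)/2 × 6 = 31.53
  [16.5→18]: (3.03+2.42)/2 × 1.5 = 4.0875
  Sum = 236.3525 µg/mL·h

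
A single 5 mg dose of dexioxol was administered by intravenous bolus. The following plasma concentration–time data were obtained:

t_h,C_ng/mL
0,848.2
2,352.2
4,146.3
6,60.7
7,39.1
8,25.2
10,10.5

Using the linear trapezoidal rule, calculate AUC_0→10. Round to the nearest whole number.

AUC = 2024 ng/mL·h

Trapezoidal AUC_0→10:
  [0→2]: (848.2+352.2)/2 × 2 = 1200.4
  [2→4]: (352.2+146.3)/2 × 2 = 498.5
  [4→6]: (146.3+60.7)/2 × 2 = 207.0
  [6→7]: (60.7+39.1)/2 × 1 = 49.9
  [7→8]: (39.1+25.2)/2 × 1 = 32.15
  [8→10]: (25.2+10.5)/2 × 2 = 35.7
  Sum = 2023.65 ng/mL·h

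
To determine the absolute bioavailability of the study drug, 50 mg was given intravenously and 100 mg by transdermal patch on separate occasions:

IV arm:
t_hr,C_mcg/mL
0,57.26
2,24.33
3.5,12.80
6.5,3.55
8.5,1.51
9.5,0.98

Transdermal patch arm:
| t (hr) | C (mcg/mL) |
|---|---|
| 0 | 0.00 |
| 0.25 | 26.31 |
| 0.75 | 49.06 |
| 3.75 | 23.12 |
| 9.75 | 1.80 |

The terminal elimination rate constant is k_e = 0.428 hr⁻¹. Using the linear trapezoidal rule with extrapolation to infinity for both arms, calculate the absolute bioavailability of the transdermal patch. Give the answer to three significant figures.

Trapezoidal AUC_0→9.5 (IV):
  [0→2]: (57.26+24.33)/2 × 2 = 81.59
  [2→3.5]: (24.33+12.80)/2 × 1.5 = 27.8475
  [3.5→6.5]: (12.80+3.55)/2 × 3 = 24.525
  [6.5→8.5]: (3.55+1.51)/2 × 2 = 5.06
  [8.5→9.5]: (1.51+0.98)/2 × 1 = 1.245
  Sum = 140.2675 mcg/mL·hr
IV tail: 0.98/0.428 = 2.290; AUC_iv,0→∞ = 140.2675 + 2.290 = 142.5575 mcg/mL·hr
Trapezoidal AUC_0→9.75 (transdermal patch):
  [0→0.25]: (0.00+26.31)/2 × 0.25 = 3.28875
  [0.25→0.75]: (26.31+49.06)/2 × 0.5 = 18.8425
  [0.75→3.75]: (49.06+23.12)/2 × 3 = 108.27
  [3.75→9.75]: (23.12+1.80)/2 × 6 = 74.76
  Sum = 205.16125 mcg/mL·hr
transdermal patch tail: 1.80/0.428 = 4.206; AUC_ev,0→∞ = 205.16125 + 4.206 = 209.36725 mcg/mL·hr
F = (AUC_ev/D_ev)/(AUC_iv/D_iv) = (209.36725/100)/(142.5575/50) = 2.0936725/2.85115 = 0.7343

F = 0.734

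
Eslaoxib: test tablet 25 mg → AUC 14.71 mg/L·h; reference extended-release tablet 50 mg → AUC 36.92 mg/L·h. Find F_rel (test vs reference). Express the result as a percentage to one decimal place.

F_rel = 79.7%

F_rel = (AUC_test/D_test) / (AUC_ref/D_ref)
      = (14.71/25) / (36.92/50)
      = 0.5884 / 0.7384 = 0.7969 = 79.69%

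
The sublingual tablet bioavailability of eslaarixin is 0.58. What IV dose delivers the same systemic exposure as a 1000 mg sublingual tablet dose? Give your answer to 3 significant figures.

D_iv = 580 mg

Systemic exposure from an extravascular dose = F × D_ev, so the equivalent IV dose is F × D_ev.
D_iv = F × D_ev = 0.58 × 1000 = 580 mg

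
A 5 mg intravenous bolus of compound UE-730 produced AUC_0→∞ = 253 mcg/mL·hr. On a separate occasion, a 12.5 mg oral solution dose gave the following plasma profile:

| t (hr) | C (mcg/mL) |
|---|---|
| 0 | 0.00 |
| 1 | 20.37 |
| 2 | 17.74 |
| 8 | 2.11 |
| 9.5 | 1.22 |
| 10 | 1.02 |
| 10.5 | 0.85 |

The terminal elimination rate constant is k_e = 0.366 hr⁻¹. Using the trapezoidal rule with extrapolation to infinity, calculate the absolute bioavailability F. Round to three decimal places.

F = 0.150

Trapezoidal AUC_0→10.5 (oral solution):
  [0→1]: (0.00+20.37)/2 × 1 = 10.185
  [1→2]: (20.37+17.74)/2 × 1 = 19.055
  [2→8]: (17.74+2.11)/2 × 6 = 59.55
  [8→9.5]: (2.11+1.22)/2 × 1.5 = 2.4975
  [9.5→10]: (1.22+1.02)/2 × 0.5 = 0.56
  [10→10.5]: (1.02+0.85)/2 × 0.5 = 0.4675
  Sum = 92.315 mcg/mL·hr
Tail: C_last/k_e = 0.85/0.366 = 2.322
AUC_0→∞ (oral solution) = 92.315 + 2.322 = 94.637 mcg/mL·hr
F = (AUC_ev/D_ev)/(AUC_iv/D_iv) = (94.637/12.5)/(253/5) = 7.57096/50.6 = 0.1496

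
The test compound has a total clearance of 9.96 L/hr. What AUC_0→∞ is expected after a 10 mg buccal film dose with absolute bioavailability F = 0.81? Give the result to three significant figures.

AUC_0→∞ = F × Dose / CL
        = 0.81 × 10 / 9.96 = 0.813253 mg/L·hr

AUC = 0.813 mg/L·hr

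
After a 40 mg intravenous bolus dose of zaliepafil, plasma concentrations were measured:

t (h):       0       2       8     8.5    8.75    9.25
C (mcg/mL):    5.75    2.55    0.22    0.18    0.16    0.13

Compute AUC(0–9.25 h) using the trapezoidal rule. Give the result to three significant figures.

AUC = 16.8 mcg/mL·h

Trapezoidal AUC_0→9.25:
  [0→2]: (5.75+2.55)/2 × 2 = 8.3
  [2→8]: (2.55+0.22)/2 × 6 = 8.31
  [8→8.5]: (0.22+0.18)/2 × 0.5 = 0.1
  [8.5→8.75]: (0.18+0.16)/2 × 0.25 = 0.0425
  [8.75→9.25]: (0.16+0.13)/2 × 0.5 = 0.0725
  Sum = 16.825 mcg/mL·h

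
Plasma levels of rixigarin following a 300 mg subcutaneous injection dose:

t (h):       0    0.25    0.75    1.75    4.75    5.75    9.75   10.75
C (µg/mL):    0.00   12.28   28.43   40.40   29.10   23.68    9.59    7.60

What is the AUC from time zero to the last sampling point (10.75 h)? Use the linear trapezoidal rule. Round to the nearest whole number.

AUC = 252 µg/mL·h

Trapezoidal AUC_0→10.75:
  [0→0.25]: (0.00+12.28)/2 × 0.25 = 1.535
  [0.25→0.75]: (12.28+28.43)/2 × 0.5 = 10.1775
  [0.75→1.75]: (28.43+40.40)/2 × 1 = 34.415
  [1.75→4.75]: (40.40+29.10)/2 × 3 = 104.25
  [4.75→5.75]: (29.10+23.68)/2 × 1 = 26.39
  [5.75→9.75]: (23.68+9.59)/2 × 4 = 66.54
  [9.75→10.75]: (9.59+7.60)/2 × 1 = 8.595
  Sum = 251.9025 µg/mL·h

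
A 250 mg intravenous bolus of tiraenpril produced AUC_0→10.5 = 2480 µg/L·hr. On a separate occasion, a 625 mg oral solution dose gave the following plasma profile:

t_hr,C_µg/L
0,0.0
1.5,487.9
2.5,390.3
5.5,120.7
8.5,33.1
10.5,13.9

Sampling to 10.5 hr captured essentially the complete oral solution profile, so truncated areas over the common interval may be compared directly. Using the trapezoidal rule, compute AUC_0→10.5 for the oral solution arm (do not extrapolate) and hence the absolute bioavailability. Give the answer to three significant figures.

F = 0.298

Trapezoidal AUC_0→10.5 (oral solution):
  [0→1.5]: (0.0+487.9)/2 × 1.5 = 365.925
  [1.5→2.5]: (487.9+390.3)/2 × 1 = 439.1
  [2.5→5.5]: (390.3+120.7)/2 × 3 = 766.5
  [5.5→8.5]: (120.7+33.1)/2 × 3 = 230.7
  [8.5→10.5]: (33.1+13.9)/2 × 2 = 47.0
  Sum = 1849.225 µg/L·hr
F = (AUC_ev/D_ev)/(AUC_iv/D_iv) = (1849.225/625)/(2480/250) = 2.95876/9.92 = 0.2983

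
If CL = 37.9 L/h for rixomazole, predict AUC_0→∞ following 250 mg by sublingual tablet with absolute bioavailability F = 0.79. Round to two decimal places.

AUC = 5.21 mg/L·h

AUC_0→∞ = F × Dose / CL
        = 0.79 × 250 / 37.9 = 5.21108 mg/L·h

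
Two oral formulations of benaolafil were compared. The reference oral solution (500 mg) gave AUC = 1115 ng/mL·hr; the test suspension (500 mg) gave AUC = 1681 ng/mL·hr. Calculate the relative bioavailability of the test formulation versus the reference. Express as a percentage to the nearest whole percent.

F_rel = 151%

F_rel = (AUC_test/D_test) / (AUC_ref/D_ref)
      = (1681/500) / (1115/500)
      = 3.362 / 2.23 = 1.5076 = 150.76%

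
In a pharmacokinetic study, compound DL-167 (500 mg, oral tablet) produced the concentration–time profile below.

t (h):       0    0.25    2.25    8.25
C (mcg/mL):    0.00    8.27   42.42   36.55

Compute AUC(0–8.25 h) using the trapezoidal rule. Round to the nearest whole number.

Trapezoidal AUC_0→8.25:
  [0→0.25]: (0.00+8.27)/2 × 0.25 = 1.03375
  [0.25→2.25]: (8.27+42.42)/2 × 2 = 50.69
  [2.25→8.25]: (42.42+36.55)/2 × 6 = 236.91
  Sum = 288.63375 mcg/mL·h

AUC = 289 mcg/mL·h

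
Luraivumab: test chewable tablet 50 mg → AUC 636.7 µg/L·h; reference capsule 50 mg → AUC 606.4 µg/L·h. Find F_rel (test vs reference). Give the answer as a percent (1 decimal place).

F_rel = (AUC_test/D_test) / (AUC_ref/D_ref)
      = (636.7/50) / (606.4/50)
      = 12.734 / 12.128 = 1.0500 = 105.00%

F_rel = 105.0%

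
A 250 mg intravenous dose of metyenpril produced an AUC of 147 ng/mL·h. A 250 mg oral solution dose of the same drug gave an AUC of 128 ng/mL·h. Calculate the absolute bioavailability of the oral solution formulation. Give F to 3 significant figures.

F = 0.871

F = (AUC_ev / D_ev) / (AUC_iv / D_iv)
  = (128/250) / (147/250)
  = 0.512 / 0.588 = 0.8707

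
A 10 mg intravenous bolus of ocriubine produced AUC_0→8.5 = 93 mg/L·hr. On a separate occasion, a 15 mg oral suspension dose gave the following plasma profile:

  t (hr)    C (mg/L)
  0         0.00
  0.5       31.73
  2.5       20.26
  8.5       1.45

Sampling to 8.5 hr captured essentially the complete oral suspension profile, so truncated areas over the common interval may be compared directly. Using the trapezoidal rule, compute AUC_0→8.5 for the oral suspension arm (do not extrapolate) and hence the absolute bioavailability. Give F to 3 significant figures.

Trapezoidal AUC_0→8.5 (oral suspension):
  [0→0.5]: (0.00+31.73)/2 × 0.5 = 7.9325
  [0.5→2.5]: (31.73+20.26)/2 × 2 = 51.99
  [2.5→8.5]: (20.26+1.45)/2 × 6 = 65.13
  Sum = 125.0525 mg/L·hr
F = (AUC_ev/D_ev)/(AUC_iv/D_iv) = (125.0525/15)/(93/10) = 8.33683/9.3 = 0.8964

F = 0.896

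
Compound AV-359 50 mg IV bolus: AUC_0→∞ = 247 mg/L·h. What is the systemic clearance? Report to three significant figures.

CL = Dose_iv / AUC_0→∞
   = 50 / 247 = 0.202429 L/h

CL = 0.202 L/h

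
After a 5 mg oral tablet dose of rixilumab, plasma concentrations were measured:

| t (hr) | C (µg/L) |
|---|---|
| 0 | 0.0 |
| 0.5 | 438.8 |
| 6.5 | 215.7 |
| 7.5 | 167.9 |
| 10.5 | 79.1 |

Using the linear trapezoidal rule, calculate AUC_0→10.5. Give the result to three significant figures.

AUC = 2640 µg/L·hr

Trapezoidal AUC_0→10.5:
  [0→0.5]: (0.0+438.8)/2 × 0.5 = 109.7
  [0.5→6.5]: (438.8+215.7)/2 × 6 = 1963.5
  [6.5→7.5]: (215.7+167.9)/2 × 1 = 191.8
  [7.5→10.5]: (167.9+79.1)/2 × 3 = 370.5
  Sum = 2635.5 µg/L·hr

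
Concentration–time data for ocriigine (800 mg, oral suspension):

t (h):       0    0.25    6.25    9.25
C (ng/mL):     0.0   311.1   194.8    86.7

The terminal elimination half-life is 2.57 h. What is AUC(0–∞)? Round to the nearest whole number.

Trapezoidal AUC_0→9.25:
  [0→0.25]: (0.0+311.1)/2 × 0.25 = 38.8875
  [0.25→6.25]: (311.1+194.8)/2 × 6 = 1517.7
  [6.25→9.25]: (194.8+86.7)/2 × 3 = 422.25
  Sum = 1978.8375 ng/mL·h
k_e = ln2 / t½ = 0.693147 / 2.57 = 0.2697 h^-1
Extrapolated tail: C_last / k_e = 86.7 / 0.2697 = 321.468
AUC_0→∞ = 1978.8375 + 321.468 = 2300.3055 ng/mL·h

AUC = 2300 ng/mL·h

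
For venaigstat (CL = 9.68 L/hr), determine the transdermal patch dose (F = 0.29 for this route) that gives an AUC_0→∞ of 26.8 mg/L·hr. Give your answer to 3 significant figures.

Dose = CL × AUC_0→∞ / F
     = 9.68 × 26.8 / 0.29 = 894.566 mg

Dose = 895 mg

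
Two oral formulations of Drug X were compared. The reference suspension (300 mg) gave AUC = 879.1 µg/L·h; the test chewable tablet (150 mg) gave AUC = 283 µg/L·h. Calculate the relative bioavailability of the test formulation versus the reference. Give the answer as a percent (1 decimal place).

F_rel = (AUC_test/D_test) / (AUC_ref/D_ref)
      = (283/150) / (879.1/300)
      = 1.88667 / 2.93033 = 0.6438 = 64.38%

F_rel = 64.4%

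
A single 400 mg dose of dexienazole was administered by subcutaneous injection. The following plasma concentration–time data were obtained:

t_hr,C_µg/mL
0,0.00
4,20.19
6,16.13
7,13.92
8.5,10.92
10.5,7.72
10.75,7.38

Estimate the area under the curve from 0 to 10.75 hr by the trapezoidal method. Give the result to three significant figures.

Trapezoidal AUC_0→10.75:
  [0→4]: (0.00+20.19)/2 × 4 = 40.38
  [4→6]: (20.19+16.13)/2 × 2 = 36.32
  [6→7]: (16.13+13.92)/2 × 1 = 15.025
  [7→8.5]: (13.92+10.92)/2 × 1.5 = 18.63
  [8.5→10.5]: (10.92+7.72)/2 × 2 = 18.64
  [10.5→10.75]: (7.72+7.38)/2 × 0.25 = 1.8875
  Sum = 130.8825 µg/mL·hr

AUC = 131 µg/mL·hr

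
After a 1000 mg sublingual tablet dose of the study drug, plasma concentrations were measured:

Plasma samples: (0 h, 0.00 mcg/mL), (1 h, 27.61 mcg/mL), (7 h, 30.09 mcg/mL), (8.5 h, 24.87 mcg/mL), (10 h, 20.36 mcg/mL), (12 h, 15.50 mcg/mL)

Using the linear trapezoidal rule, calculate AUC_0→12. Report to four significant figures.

Trapezoidal AUC_0→12:
  [0→1]: (0.00+27.61)/2 × 1 = 13.805
  [1→7]: (27.61+30.09)/2 × 6 = 173.1
  [7→8.5]: (30.09+24.87)/2 × 1.5 = 41.22
  [8.5→10]: (24.87+20.36)/2 × 1.5 = 33.9225
  [10→12]: (20.36+15.50)/2 × 2 = 35.86
  Sum = 297.9075 mcg/mL·h

AUC = 297.9 mcg/mL·h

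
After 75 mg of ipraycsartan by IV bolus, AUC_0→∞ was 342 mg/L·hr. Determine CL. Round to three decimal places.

CL = Dose_iv / AUC_0→∞
   = 75 / 342 = 0.219298 L/hr

CL = 0.219 L/hr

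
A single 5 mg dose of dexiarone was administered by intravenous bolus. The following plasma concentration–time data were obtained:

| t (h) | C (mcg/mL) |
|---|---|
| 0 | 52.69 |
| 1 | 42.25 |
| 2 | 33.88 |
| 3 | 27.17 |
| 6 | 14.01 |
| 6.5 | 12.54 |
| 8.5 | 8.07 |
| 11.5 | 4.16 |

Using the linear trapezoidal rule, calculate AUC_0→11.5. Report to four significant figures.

AUC = 223.4 mcg/mL·h

Trapezoidal AUC_0→11.5:
  [0→1]: (52.69+42.25)/2 × 1 = 47.47
  [1→2]: (42.25+33.88)/2 × 1 = 38.065
  [2→3]: (33.88+27.17)/2 × 1 = 30.525
  [3→6]: (27.17+14.01)/2 × 3 = 61.77
  [6→6.5]: (14.01+12.54)/2 × 0.5 = 6.6375
  [6.5→8.5]: (12.54+8.07)/2 × 2 = 20.61
  [8.5→11.5]: (8.07+4.16)/2 × 3 = 18.345
  Sum = 223.4225 mcg/mL·h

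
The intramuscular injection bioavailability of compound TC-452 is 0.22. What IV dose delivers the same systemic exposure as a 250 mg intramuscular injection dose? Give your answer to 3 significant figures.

D_iv = 55.0 mg

Systemic exposure from an extravascular dose = F × D_ev, so the equivalent IV dose is F × D_ev.
D_iv = F × D_ev = 0.22 × 250 = 55 mg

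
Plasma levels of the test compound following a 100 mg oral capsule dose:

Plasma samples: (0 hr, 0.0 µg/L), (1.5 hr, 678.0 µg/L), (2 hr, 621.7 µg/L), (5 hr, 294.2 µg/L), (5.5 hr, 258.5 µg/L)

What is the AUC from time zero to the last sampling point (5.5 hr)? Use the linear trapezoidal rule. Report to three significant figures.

AUC = 2350 µg/L·hr

Trapezoidal AUC_0→5.5:
  [0→1.5]: (0.0+678.0)/2 × 1.5 = 508.5
  [1.5→2]: (678.0+621.7)/2 × 0.5 = 324.925
  [2→5]: (621.7+294.2)/2 × 3 = 1373.85
  [5→5.5]: (294.2+258.5)/2 × 0.5 = 138.175
  Sum = 2345.45 µg/L·hr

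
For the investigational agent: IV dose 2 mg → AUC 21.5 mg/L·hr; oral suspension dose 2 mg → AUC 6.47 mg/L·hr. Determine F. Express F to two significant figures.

F = (AUC_ev / D_ev) / (AUC_iv / D_iv)
  = (6.47/2) / (21.5/2)
  = 3.235 / 10.75 = 0.3009

F = 0.30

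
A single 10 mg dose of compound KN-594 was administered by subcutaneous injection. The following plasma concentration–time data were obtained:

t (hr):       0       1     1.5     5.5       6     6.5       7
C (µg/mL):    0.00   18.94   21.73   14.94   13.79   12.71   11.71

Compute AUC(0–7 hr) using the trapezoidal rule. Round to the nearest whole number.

Trapezoidal AUC_0→7:
  [0→1]: (0.00+18.94)/2 × 1 = 9.47
  [1→1.5]: (18.94+21.73)/2 × 0.5 = 10.1675
  [1.5→5.5]: (21.73+14.94)/2 × 4 = 73.34
  [5.5→6]: (14.94+13.79)/2 × 0.5 = 7.1825
  [6→6.5]: (13.79+12.71)/2 × 0.5 = 6.625
  [6.5→7]: (12.71+11.71)/2 × 0.5 = 6.105
  Sum = 112.89 µg/mL·hr

AUC = 113 µg/mL·hr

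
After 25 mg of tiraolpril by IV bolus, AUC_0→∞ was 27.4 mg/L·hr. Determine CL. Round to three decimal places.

CL = Dose_iv / AUC_0→∞
   = 25 / 27.4 = 0.912409 L/hr

CL = 0.912 L/hr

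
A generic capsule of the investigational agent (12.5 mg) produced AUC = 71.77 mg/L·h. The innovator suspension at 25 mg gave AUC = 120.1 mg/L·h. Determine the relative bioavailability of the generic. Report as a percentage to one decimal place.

F_rel = (AUC_test/D_test) / (AUC_ref/D_ref)
      = (71.77/12.5) / (120.1/25)
      = 5.7416 / 4.804 = 1.1952 = 119.52%

F_rel = 119.5%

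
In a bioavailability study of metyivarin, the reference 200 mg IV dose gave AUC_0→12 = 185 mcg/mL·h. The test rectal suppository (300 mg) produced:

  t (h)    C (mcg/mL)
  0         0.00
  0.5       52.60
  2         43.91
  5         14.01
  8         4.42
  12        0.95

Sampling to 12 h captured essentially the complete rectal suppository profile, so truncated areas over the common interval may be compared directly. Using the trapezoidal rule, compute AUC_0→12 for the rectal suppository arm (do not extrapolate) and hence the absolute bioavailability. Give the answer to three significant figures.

Trapezoidal AUC_0→12 (rectal suppository):
  [0→0.5]: (0.00+52.60)/2 × 0.5 = 13.15
  [0.5→2]: (52.60+43.91)/2 × 1.5 = 72.3825
  [2→5]: (43.91+14.01)/2 × 3 = 86.88
  [5→8]: (14.01+4.42)/2 × 3 = 27.645
  [8→12]: (4.42+0.95)/2 × 4 = 10.74
  Sum = 210.7975 mcg/mL·h
F = (AUC_ev/D_ev)/(AUC_iv/D_iv) = (210.7975/300)/(185/200) = 0.702658/0.925 = 0.7596

F = 0.760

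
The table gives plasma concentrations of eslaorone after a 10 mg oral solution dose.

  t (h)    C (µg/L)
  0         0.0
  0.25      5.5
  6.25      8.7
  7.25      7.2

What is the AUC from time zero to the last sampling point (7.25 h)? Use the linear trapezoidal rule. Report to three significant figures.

Trapezoidal AUC_0→7.25:
  [0→0.25]: (0.0+5.5)/2 × 0.25 = 0.6875
  [0.25→6.25]: (5.5+8.7)/2 × 6 = 42.6
  [6.25→7.25]: (8.7+7.2)/2 × 1 = 7.95
  Sum = 51.2375 µg/L·h

AUC = 51.2 µg/L·h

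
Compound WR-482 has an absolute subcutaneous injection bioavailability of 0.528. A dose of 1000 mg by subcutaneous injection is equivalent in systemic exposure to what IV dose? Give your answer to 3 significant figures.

Systemic exposure from an extravascular dose = F × D_ev, so the equivalent IV dose is F × D_ev.
D_iv = F × D_ev = 0.528 × 1000 = 528 mg

D_iv = 528 mg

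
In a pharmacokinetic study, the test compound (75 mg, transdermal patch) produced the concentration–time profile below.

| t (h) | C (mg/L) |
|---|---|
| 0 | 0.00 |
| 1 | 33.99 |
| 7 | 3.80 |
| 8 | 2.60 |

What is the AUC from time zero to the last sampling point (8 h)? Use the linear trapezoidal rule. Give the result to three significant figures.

Trapezoidal AUC_0→8:
  [0→1]: (0.00+33.99)/2 × 1 = 16.995
  [1→7]: (33.99+3.80)/2 × 6 = 113.37
  [7→8]: (3.80+2.60)/2 × 1 = 3.2
  Sum = 133.565 mg/L·h

AUC = 134 mg/L·h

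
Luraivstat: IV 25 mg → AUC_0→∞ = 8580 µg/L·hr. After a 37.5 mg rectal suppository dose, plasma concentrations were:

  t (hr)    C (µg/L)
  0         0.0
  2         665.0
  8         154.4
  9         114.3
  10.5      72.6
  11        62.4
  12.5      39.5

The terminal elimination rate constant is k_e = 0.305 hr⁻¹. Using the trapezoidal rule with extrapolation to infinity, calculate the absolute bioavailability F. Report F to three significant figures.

Trapezoidal AUC_0→12.5 (rectal suppository):
  [0→2]: (0.0+665.0)/2 × 2 = 665.0
  [2→8]: (665.0+154.4)/2 × 6 = 2458.2
  [8→9]: (154.4+114.3)/2 × 1 = 134.35
  [9→10.5]: (114.3+72.6)/2 × 1.5 = 140.175
  [10.5→11]: (72.6+62.4)/2 × 0.5 = 33.75
  [11→12.5]: (62.4+39.5)/2 × 1.5 = 76.425
  Sum = 3507.9 µg/L·hr
Tail: C_last/k_e = 39.5/0.305 = 129.508
AUC_0→∞ (rectal suppository) = 3507.9 + 129.508 = 3637.408 µg/L·hr
F = (AUC_ev/D_ev)/(AUC_iv/D_iv) = (3637.408/37.5)/(8580/25) = 96.9975/343.2 = 0.2826

F = 0.283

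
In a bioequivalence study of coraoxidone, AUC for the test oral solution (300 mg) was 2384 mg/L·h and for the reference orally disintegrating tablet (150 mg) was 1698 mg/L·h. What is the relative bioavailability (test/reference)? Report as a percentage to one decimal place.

F_rel = (AUC_test/D_test) / (AUC_ref/D_ref)
      = (2384/300) / (1698/150)
      = 7.94667 / 11.32 = 0.7020 = 70.20%

F_rel = 70.2%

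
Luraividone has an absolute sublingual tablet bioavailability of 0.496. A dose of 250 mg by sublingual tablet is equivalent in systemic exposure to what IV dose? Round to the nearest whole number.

D_iv = 124 mg

Systemic exposure from an extravascular dose = F × D_ev, so the equivalent IV dose is F × D_ev.
D_iv = F × D_ev = 0.496 × 250 = 124 mg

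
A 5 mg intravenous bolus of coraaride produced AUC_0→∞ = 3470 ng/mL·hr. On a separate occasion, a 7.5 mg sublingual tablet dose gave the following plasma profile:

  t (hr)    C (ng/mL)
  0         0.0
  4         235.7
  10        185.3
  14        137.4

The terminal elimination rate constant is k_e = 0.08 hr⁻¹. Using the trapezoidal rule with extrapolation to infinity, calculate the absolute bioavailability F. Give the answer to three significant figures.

Trapezoidal AUC_0→14 (sublingual tablet):
  [0→4]: (0.0+235.7)/2 × 4 = 471.4
  [4→10]: (235.7+185.3)/2 × 6 = 1263.0
  [10→14]: (185.3+137.4)/2 × 4 = 645.4
  Sum = 2379.8 ng/mL·hr
Tail: C_last/k_e = 137.4/0.08 = 1717.500
AUC_0→∞ (sublingual tablet) = 2379.8 + 1717.500 = 4097.3 ng/mL·hr
F = (AUC_ev/D_ev)/(AUC_iv/D_iv) = (4097.3/7.5)/(3470/5) = 546.307/694 = 0.7872

F = 0.787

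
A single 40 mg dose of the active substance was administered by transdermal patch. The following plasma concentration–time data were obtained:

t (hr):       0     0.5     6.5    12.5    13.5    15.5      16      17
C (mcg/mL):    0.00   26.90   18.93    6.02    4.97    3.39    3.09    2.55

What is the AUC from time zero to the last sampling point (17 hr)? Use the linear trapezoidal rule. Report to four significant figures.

AUC = 237.4 mcg/mL·hr

Trapezoidal AUC_0→17:
  [0→0.5]: (0.00+26.90)/2 × 0.5 = 6.725
  [0.5→6.5]: (26.90+18.93)/2 × 6 = 137.49
  [6.5→12.5]: (18.93+6.02)/2 × 6 = 74.85
  [12.5→13.5]: (6.02+4.97)/2 × 1 = 5.495
  [13.5→15.5]: (4.97+3.39)/2 × 2 = 8.36
  [15.5→16]: (3.39+3.09)/2 × 0.5 = 1.62
  [16→17]: (3.09+2.55)/2 × 1 = 2.82
  Sum = 237.36 mcg/mL·hr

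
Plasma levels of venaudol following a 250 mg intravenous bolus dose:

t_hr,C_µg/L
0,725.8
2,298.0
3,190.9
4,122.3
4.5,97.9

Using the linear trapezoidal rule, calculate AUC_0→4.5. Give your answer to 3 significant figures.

AUC = 1480 µg/L·hr

Trapezoidal AUC_0→4.5:
  [0→2]: (725.8+298.0)/2 × 2 = 1023.8
  [2→3]: (298.0+190.9)/2 × 1 = 244.45
  [3→4]: (190.9+122.3)/2 × 1 = 156.6
  [4→4.5]: (122.3+97.9)/2 × 0.5 = 55.05
  Sum = 1479.9 µg/L·hr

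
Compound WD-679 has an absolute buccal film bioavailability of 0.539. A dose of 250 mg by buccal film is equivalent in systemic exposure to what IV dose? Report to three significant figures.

D_iv = 135 mg

Systemic exposure from an extravascular dose = F × D_ev, so the equivalent IV dose is F × D_ev.
D_iv = F × D_ev = 0.539 × 250 = 134.75 mg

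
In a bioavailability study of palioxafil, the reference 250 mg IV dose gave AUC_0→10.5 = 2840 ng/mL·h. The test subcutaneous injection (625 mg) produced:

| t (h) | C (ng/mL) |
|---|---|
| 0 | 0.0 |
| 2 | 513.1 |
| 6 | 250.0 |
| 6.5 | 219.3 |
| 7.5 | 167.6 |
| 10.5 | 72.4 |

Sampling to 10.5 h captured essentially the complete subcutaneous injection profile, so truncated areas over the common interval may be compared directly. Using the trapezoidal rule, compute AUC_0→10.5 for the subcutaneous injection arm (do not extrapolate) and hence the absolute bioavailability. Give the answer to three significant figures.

Trapezoidal AUC_0→10.5 (subcutaneous injection):
  [0→2]: (0.0+513.1)/2 × 2 = 513.1
  [2→6]: (513.1+250.0)/2 × 4 = 1526.2
  [6→6.5]: (250.0+219.3)/2 × 0.5 = 117.325
  [6.5→7.5]: (219.3+167.6)/2 × 1 = 193.45
  [7.5→10.5]: (167.6+72.4)/2 × 3 = 360.0
  Sum = 2710.075 ng/mL·h
F = (AUC_ev/D_ev)/(AUC_iv/D_iv) = (2710.075/625)/(2840/250) = 4.33612/11.36 = 0.3817

F = 0.382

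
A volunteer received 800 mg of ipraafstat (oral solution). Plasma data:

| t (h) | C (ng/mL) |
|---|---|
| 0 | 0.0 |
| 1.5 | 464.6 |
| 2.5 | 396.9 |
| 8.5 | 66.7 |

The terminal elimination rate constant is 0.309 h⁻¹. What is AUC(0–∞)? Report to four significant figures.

Trapezoidal AUC_0→8.5:
  [0→1.5]: (0.0+464.6)/2 × 1.5 = 348.45
  [1.5→2.5]: (464.6+396.9)/2 × 1 = 430.75
  [2.5→8.5]: (396.9+66.7)/2 × 6 = 1390.8
  Sum = 2170.0 ng/mL·h
Extrapolated tail: C_last / k_e = 66.7 / 0.309 = 215.858
AUC_0→∞ = 2170.0 + 215.858 = 2385.858 ng/mL·h

AUC = 2386 ng/mL·h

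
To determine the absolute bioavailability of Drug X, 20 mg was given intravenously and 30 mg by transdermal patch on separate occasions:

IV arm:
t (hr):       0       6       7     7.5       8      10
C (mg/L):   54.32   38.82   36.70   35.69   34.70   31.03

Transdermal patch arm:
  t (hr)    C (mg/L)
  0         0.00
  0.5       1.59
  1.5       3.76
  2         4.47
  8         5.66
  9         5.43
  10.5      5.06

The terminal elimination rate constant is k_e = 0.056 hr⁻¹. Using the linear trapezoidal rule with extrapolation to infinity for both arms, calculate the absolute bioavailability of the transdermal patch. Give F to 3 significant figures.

Trapezoidal AUC_0→10 (IV):
  [0→6]: (54.32+38.82)/2 × 6 = 279.42
  [6→7]: (38.82+36.70)/2 × 1 = 37.76
  [7→7.5]: (36.70+35.69)/2 × 0.5 = 18.0975
  [7.5→8]: (35.69+34.70)/2 × 0.5 = 17.5975
  [8→10]: (34.70+31.03)/2 × 2 = 65.73
  Sum = 418.605 mg/L·hr
IV tail: 31.03/0.056 = 554.107; AUC_iv,0→∞ = 418.605 + 554.107 = 972.712 mg/L·hr
Trapezoidal AUC_0→10.5 (transdermal patch):
  [0→0.5]: (0.00+1.59)/2 × 0.5 = 0.3975
  [0.5→1.5]: (1.59+3.76)/2 × 1 = 2.675
  [1.5→2]: (3.76+4.47)/2 × 0.5 = 2.0575
  [2→8]: (4.47+5.66)/2 × 6 = 30.39
  [8→9]: (5.66+5.43)/2 × 1 = 5.545
  [9→10.5]: (5.43+5.06)/2 × 1.5 = 7.8675
  Sum = 48.9325 mg/L·hr
transdermal patch tail: 5.06/0.056 = 90.357; AUC_ev,0→∞ = 48.9325 + 90.357 = 139.2895 mg/L·hr
F = (AUC_ev/D_ev)/(AUC_iv/D_iv) = (139.2895/30)/(972.712/20) = 4.64298/48.6356 = 0.0955

F = 0.0955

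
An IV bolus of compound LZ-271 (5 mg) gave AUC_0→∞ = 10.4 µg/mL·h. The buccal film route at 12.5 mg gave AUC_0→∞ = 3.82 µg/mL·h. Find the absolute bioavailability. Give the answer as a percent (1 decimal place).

F = 14.7%

F = (AUC_ev / D_ev) / (AUC_iv / D_iv)
  = (3.82/12.5) / (10.4/5)
  = 0.3056 / 2.08 = 0.1469
  = 14.69%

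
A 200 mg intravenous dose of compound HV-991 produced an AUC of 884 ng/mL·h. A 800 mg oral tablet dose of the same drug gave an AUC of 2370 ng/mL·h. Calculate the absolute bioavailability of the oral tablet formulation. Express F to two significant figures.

F = (AUC_ev / D_ev) / (AUC_iv / D_iv)
  = (2370/800) / (884/200)
  = 2.9625 / 4.42 = 0.6702

F = 0.67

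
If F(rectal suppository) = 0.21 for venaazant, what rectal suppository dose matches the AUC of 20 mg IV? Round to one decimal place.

For equal systemic exposure: F × D_ev = D_iv
D_ev = D_iv / F = 20 / 0.21 = 95.2381 mg

D_rectal = 95.2 mg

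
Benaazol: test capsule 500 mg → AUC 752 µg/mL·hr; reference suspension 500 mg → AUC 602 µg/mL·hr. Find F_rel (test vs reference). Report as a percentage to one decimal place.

F_rel = (AUC_test/D_test) / (AUC_ref/D_ref)
      = (752/500) / (602/500)
      = 1.504 / 1.204 = 1.2492 = 124.92%

F_rel = 124.9%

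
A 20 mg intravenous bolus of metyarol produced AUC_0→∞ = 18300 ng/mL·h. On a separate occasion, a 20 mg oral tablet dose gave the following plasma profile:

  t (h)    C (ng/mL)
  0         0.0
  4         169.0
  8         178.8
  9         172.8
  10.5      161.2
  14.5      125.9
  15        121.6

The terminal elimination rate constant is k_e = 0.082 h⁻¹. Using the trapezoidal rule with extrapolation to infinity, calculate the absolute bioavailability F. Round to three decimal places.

Trapezoidal AUC_0→15 (oral tablet):
  [0→4]: (0.0+169.0)/2 × 4 = 338.0
  [4→8]: (169.0+178.8)/2 × 4 = 695.6
  [8→9]: (178.8+172.8)/2 × 1 = 175.8
  [9→10.5]: (172.8+161.2)/2 × 1.5 = 250.5
  [10.5→14.5]: (161.2+125.9)/2 × 4 = 574.2
  [14.5→15]: (125.9+121.6)/2 × 0.5 = 61.875
  Sum = 2095.975 ng/mL·h
Tail: C_last/k_e = 121.6/0.082 = 1482.927
AUC_0→∞ (oral tablet) = 2095.975 + 1482.927 = 3578.902 ng/mL·h
F = (AUC_ev/D_ev)/(AUC_iv/D_iv) = (3578.902/20)/(18300/20) = 178.9451/915 = 0.1956

F = 0.196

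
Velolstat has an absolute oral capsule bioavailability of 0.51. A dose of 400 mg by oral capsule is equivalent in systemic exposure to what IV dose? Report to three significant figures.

D_iv = 204 mg

Systemic exposure from an extravascular dose = F × D_ev, so the equivalent IV dose is F × D_ev.
D_iv = F × D_ev = 0.51 × 400 = 204 mg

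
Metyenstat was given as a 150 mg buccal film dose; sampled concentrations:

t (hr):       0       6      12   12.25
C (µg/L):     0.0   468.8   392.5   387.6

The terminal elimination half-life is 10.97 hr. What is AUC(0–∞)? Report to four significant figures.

AUC = 10220 µg/L·hr

Trapezoidal AUC_0→12.25:
  [0→6]: (0.0+468.8)/2 × 6 = 1406.4
  [6→12]: (468.8+392.5)/2 × 6 = 2583.9
  [12→12.25]: (392.5+387.6)/2 × 0.25 = 97.5125
  Sum = 4087.8125 µg/L·hr
k_e = ln2 / t½ = 0.693147 / 10.97 = 0.0632 hr^-1
Extrapolated tail: C_last / k_e = 387.6 / 0.0632 = 6132.911
AUC_0→∞ = 4087.8125 + 6132.911 = 10220.7235 µg/L·hr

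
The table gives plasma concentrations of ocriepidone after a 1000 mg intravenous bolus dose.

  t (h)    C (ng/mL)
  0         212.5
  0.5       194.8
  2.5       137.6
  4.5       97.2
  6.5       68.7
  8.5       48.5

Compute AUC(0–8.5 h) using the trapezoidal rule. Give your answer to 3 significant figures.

AUC = 952 ng/mL·h

Trapezoidal AUC_0→8.5:
  [0→0.5]: (212.5+194.8)/2 × 0.5 = 101.825
  [0.5→2.5]: (194.8+137.6)/2 × 2 = 332.4
  [2.5→4.5]: (137.6+97.2)/2 × 2 = 234.8
  [4.5→6.5]: (97.2+68.7)/2 × 2 = 165.9
  [6.5→8.5]: (68.7+48.5)/2 × 2 = 117.2
  Sum = 952.125 ng/mL·h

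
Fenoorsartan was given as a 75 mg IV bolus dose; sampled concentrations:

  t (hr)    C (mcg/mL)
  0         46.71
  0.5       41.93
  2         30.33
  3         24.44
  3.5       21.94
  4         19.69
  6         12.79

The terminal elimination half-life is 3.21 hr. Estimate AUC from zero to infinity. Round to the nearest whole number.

AUC = 217 mcg/mL·hr

Trapezoidal AUC_0→6:
  [0→0.5]: (46.71+41.93)/2 × 0.5 = 22.16
  [0.5→2]: (41.93+30.33)/2 × 1.5 = 54.195
  [2→3]: (30.33+24.44)/2 × 1 = 27.385
  [3→3.5]: (24.44+21.94)/2 × 0.5 = 11.595
  [3.5→4]: (21.94+19.69)/2 × 0.5 = 10.4075
  [4→6]: (19.69+12.79)/2 × 2 = 32.48
  Sum = 158.2225 mcg/mL·hr
k_e = ln2 / t½ = 0.693147 / 3.21 = 0.2159 hr^-1
Extrapolated tail: C_last / k_e = 12.79 / 0.2159 = 59.240
AUC_0→∞ = 158.2225 + 59.240 = 217.4625 mcg/mL·hr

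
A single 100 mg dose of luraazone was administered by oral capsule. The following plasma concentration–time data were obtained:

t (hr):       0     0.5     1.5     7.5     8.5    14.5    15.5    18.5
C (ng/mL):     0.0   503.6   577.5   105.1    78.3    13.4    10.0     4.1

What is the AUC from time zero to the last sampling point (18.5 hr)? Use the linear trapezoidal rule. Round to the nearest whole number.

AUC = 3114 ng/mL·hr

Trapezoidal AUC_0→18.5:
  [0→0.5]: (0.0+503.6)/2 × 0.5 = 125.9
  [0.5→1.5]: (503.6+577.5)/2 × 1 = 540.55
  [1.5→7.5]: (577.5+105.1)/2 × 6 = 2047.8
  [7.5→8.5]: (105.1+78.3)/2 × 1 = 91.7
  [8.5→14.5]: (78.3+13.4)/2 × 6 = 275.1
  [14.5→15.5]: (13.4+10.0)/2 × 1 = 11.7
  [15.5→18.5]: (10.0+4.1)/2 × 3 = 21.15
  Sum = 3113.9 ng/mL·hr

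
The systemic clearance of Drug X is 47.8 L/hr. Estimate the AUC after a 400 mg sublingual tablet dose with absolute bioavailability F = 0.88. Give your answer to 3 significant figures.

AUC_0→∞ = F × Dose / CL
        = 0.88 × 400 / 47.8 = 7.36402 mg/L·hr

AUC = 7.36 mg/L·hr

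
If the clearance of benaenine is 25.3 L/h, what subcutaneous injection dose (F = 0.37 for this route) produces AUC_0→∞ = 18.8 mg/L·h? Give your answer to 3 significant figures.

Dose = 1290 mg

Dose = CL × AUC_0→∞ / F
     = 25.3 × 18.8 / 0.37 = 1285.51 mg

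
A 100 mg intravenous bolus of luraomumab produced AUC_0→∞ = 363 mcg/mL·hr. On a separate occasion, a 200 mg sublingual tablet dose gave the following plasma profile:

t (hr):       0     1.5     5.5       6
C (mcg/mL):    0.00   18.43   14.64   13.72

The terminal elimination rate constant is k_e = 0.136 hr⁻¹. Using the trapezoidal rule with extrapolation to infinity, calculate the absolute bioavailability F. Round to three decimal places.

Trapezoidal AUC_0→6 (sublingual tablet):
  [0→1.5]: (0.00+18.43)/2 × 1.5 = 13.8225
  [1.5→5.5]: (18.43+14.64)/2 × 4 = 66.14
  [5.5→6]: (14.64+13.72)/2 × 0.5 = 7.09
  Sum = 87.0525 mcg/mL·hr
Tail: C_last/k_e = 13.72/0.136 = 100.882
AUC_0→∞ (sublingual tablet) = 87.0525 + 100.882 = 187.9345 mcg/mL·hr
F = (AUC_ev/D_ev)/(AUC_iv/D_iv) = (187.9345/200)/(363/100) = 0.9396725/3.63 = 0.2589

F = 0.259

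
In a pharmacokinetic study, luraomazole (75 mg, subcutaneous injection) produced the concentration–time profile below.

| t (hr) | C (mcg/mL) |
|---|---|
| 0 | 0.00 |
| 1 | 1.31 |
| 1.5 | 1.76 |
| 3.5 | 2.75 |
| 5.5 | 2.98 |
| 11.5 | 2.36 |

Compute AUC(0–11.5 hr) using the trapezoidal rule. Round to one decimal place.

AUC = 27.7 mcg/mL·hr

Trapezoidal AUC_0→11.5:
  [0→1]: (0.00+1.31)/2 × 1 = 0.655
  [1→1.5]: (1.31+1.76)/2 × 0.5 = 0.7675
  [1.5→3.5]: (1.76+2.75)/2 × 2 = 4.51
  [3.5→5.5]: (2.75+2.98)/2 × 2 = 5.73
  [5.5→11.5]: (2.98+2.36)/2 × 6 = 16.02
  Sum = 27.6825 mcg/mL·hr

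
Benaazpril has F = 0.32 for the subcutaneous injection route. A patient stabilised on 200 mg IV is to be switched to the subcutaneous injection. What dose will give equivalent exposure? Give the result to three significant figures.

D_subcutaneous = 625 mg

For equal systemic exposure: F × D_ev = D_iv
D_ev = D_iv / F = 200 / 0.32 = 625 mg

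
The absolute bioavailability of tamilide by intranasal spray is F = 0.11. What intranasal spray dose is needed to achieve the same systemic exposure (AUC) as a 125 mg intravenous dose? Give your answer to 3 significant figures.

D_intranasal = 1140 mg

For equal systemic exposure: F × D_ev = D_iv
D_ev = D_iv / F = 125 / 0.11 = 1136.36 mg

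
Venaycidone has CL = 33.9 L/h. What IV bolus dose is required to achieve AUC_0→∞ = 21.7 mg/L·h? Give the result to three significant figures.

Dose_iv = CL × AUC_0→∞
     = 33.9 × 21.7 = 735.63 mg

Dose = 736 mg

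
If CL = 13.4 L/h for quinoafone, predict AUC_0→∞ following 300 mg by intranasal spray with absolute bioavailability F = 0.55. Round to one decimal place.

AUC_0→∞ = F × Dose / CL
        = 0.55 × 300 / 13.4 = 12.3134 mg/L·h

AUC = 12.3 mg/L·h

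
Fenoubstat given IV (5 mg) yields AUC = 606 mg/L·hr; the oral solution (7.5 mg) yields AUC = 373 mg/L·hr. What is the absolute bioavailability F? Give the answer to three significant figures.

F = 0.410

F = (AUC_ev / D_ev) / (AUC_iv / D_iv)
  = (373/7.5) / (606/5)
  = 49.7333 / 121.2 = 0.4103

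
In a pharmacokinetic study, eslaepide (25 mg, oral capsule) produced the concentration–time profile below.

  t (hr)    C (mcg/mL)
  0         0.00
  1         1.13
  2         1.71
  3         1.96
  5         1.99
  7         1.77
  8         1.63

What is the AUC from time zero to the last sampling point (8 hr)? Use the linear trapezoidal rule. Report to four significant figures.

Trapezoidal AUC_0→8:
  [0→1]: (0.00+1.13)/2 × 1 = 0.565
  [1→2]: (1.13+1.71)/2 × 1 = 1.42
  [2→3]: (1.71+1.96)/2 × 1 = 1.835
  [3→5]: (1.96+1.99)/2 × 2 = 3.95
  [5→7]: (1.99+1.77)/2 × 2 = 3.76
  [7→8]: (1.77+1.63)/2 × 1 = 1.7
  Sum = 13.23 mcg/mL·hr

AUC = 13.23 mcg/mL·hr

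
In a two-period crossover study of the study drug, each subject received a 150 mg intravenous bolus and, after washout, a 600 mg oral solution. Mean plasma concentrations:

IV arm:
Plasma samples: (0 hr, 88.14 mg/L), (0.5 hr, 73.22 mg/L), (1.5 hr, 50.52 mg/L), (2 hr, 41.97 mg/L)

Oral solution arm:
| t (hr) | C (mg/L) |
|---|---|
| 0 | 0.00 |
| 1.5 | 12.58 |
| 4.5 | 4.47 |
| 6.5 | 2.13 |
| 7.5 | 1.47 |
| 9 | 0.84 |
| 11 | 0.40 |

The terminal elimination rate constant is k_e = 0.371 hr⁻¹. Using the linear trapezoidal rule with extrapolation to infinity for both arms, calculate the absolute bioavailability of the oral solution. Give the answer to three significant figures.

F = 0.0498

Trapezoidal AUC_0→2 (IV):
  [0→0.5]: (88.14+73.22)/2 × 0.5 = 40.34
  [0.5→1.5]: (73.22+50.52)/2 × 1 = 61.87
  [1.5→2]: (50.52+41.97)/2 × 0.5 = 23.1225
  Sum = 125.3325 mg/L·hr
IV tail: 41.97/0.371 = 113.127; AUC_iv,0→∞ = 125.3325 + 113.127 = 238.4595 mg/L·hr
Trapezoidal AUC_0→11 (oral solution):
  [0→1.5]: (0.00+12.58)/2 × 1.5 = 9.435
  [1.5→4.5]: (12.58+4.47)/2 × 3 = 25.575
  [4.5→6.5]: (4.47+2.13)/2 × 2 = 6.6
  [6.5→7.5]: (2.13+1.47)/2 × 1 = 1.8
  [7.5→9]: (1.47+0.84)/2 × 1.5 = 1.7325
  [9→11]: (0.84+0.40)/2 × 2 = 1.24
  Sum = 46.3825 mg/L·hr
oral solution tail: 0.40/0.371 = 1.078; AUC_ev,0→∞ = 46.3825 + 1.078 = 47.4605 mg/L·hr
F = (AUC_ev/D_ev)/(AUC_iv/D_iv) = (47.4605/600)/(238.4595/150) = 0.0791008/1.58973 = 0.0498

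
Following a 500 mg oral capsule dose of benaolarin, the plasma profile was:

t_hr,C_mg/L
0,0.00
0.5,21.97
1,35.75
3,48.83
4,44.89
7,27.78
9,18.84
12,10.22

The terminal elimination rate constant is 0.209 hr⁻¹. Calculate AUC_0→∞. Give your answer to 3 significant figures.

AUC = 399 mg/L·hr

Trapezoidal AUC_0→12:
  [0→0.5]: (0.00+21.97)/2 × 0.5 = 5.4925
  [0.5→1]: (21.97+35.75)/2 × 0.5 = 14.43
  [1→3]: (35.75+48.83)/2 × 2 = 84.58
  [3→4]: (48.83+44.89)/2 × 1 = 46.86
  [4→7]: (44.89+27.78)/2 × 3 = 109.005
  [7→9]: (27.78+18.84)/2 × 2 = 46.62
  [9→12]: (18.84+10.22)/2 × 3 = 43.59
  Sum = 350.5775 mg/L·hr
Extrapolated tail: C_last / k_e = 10.22 / 0.209 = 48.900
AUC_0→∞ = 350.5775 + 48.900 = 399.4775 mg/L·hr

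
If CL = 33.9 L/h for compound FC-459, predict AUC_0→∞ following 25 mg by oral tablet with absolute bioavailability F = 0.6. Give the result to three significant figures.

AUC_0→∞ = F × Dose / CL
        = 0.6 × 25 / 33.9 = 0.442478 mg/L·h

AUC = 0.442 mg/L·h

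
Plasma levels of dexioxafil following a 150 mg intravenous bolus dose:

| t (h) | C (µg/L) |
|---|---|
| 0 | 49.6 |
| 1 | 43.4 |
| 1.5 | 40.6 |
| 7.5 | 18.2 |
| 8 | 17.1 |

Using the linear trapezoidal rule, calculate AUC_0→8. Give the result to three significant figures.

Trapezoidal AUC_0→8:
  [0→1]: (49.6+43.4)/2 × 1 = 46.5
  [1→1.5]: (43.4+40.6)/2 × 0.5 = 21.0
  [1.5→7.5]: (40.6+18.2)/2 × 6 = 176.4
  [7.5→8]: (18.2+17.1)/2 × 0.5 = 8.825
  Sum = 252.725 µg/L·h

AUC = 253 µg/L·h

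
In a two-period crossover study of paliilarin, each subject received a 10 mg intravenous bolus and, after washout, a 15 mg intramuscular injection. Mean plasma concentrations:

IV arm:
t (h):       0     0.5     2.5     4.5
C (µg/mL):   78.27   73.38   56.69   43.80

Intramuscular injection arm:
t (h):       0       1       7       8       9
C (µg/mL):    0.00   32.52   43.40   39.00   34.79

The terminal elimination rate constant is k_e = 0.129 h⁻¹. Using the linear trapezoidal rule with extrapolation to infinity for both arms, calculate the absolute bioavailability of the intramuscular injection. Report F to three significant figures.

Trapezoidal AUC_0→4.5 (IV):
  [0→0.5]: (78.27+73.38)/2 × 0.5 = 37.9125
  [0.5→2.5]: (73.38+56.69)/2 × 2 = 130.07
  [2.5→4.5]: (56.69+43.80)/2 × 2 = 100.49
  Sum = 268.4725 µg/mL·h
IV tail: 43.80/0.129 = 339.535; AUC_iv,0→∞ = 268.4725 + 339.535 = 608.0075 µg/mL·h
Trapezoidal AUC_0→9 (intramuscular injection):
  [0→1]: (0.00+32.52)/2 × 1 = 16.26
  [1→7]: (32.52+43.40)/2 × 6 = 227.76
  [7→8]: (43.40+39.00)/2 × 1 = 41.2
  [8→9]: (39.00+34.79)/2 × 1 = 36.895
  Sum = 322.115 µg/mL·h
intramuscular injection tail: 34.79/0.129 = 269.690; AUC_ev,0→∞ = 322.115 + 269.690 = 591.805 µg/mL·h
F = (AUC_ev/D_ev)/(AUC_iv/D_iv) = (591.805/15)/(608.0075/10) = 39.4537/60.80075 = 0.6489

F = 0.649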